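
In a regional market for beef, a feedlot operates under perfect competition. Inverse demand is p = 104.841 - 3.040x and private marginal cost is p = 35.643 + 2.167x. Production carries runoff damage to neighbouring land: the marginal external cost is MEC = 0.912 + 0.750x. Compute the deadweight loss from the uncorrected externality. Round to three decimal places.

Market equilibrium (private): 35.643 + 2.167x = 104.841 - 3.040x → x_m = 13.2894.
Social marginal cost = private MC + MEC = 36.555 + 2.917x.
Set SMC = demand: 36.555 + 2.917x = 104.841 - 3.040x → x* = 11.4632.
Between x* and x_m the wedge SMC − demand runs linearly from 0 to MEC(x_m), so the loss is a triangle.
DWL = ½ × 1.8262 × 10.8791 = 9.9337.

DWL = 9.934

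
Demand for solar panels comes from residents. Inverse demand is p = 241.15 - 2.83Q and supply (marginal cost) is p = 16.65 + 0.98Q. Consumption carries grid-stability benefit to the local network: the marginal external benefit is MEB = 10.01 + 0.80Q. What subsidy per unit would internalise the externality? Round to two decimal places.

subsidy = 72.34 per unit

Social marginal benefit = demand + MEB = 251.16 - 2.03Q.
Set SMB = MC: 251.16 - 2.03Q = 16.65 + 0.98Q → Q* = 77.9103.
The Pigouvian subsidy equals MEB at Q*: 10.01 + 0.80×77.9103 = 72.3382.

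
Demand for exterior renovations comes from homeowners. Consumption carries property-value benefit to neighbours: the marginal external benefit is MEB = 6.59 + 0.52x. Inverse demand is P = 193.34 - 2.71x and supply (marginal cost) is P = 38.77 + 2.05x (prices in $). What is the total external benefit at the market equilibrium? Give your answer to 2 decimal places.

Market equilibrium (private): 38.77 + 2.05x = 193.34 - 2.71x → x_m = 32.4727.
Total external benefit = ∫₀^{x_m} (6.59 + 0.52x) dx = 6.59×32.4727 + ½×0.52×32.4727² = 488.1589.

$488.16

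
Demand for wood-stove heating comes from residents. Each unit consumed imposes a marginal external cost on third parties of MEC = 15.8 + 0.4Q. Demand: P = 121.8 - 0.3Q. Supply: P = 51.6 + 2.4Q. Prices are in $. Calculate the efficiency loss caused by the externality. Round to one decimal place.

Market equilibrium (private): 51.6 + 2.4Q = 121.8 - 0.3Q → Q_m = 26.0000.
Social marginal benefit = demand − MEC = 106.0 - 0.7Q.
Set SMB = MC: 106.0 - 0.7Q = 51.6 + 2.4Q → Q* = 17.5484.
Between Q* and Q_m the wedge MC − SMB runs linearly from 0 to MEC(Q_m), so the loss is a triangle.
DWL = ½ × 8.4516 × 26.2000 = 110.7160.

DWL = $110.7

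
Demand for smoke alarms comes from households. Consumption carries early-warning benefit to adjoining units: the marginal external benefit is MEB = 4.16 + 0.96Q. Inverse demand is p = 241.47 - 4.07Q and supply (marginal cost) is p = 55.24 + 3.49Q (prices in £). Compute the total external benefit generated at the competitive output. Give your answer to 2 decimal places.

£393.75

Market equilibrium (private): 55.24 + 3.49Q = 241.47 - 4.07Q → Q_m = 24.6336.
Total external benefit = ∫₀^{Q_m} (4.16 + 0.96Q) dQ = 4.16×24.6336 + ½×0.96×24.6336² = 393.7466.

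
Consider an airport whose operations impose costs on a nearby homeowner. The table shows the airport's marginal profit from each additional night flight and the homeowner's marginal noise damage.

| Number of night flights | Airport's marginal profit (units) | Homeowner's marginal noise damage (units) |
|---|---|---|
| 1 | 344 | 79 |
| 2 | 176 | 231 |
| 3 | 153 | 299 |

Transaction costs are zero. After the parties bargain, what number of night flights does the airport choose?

1

Bargaining reaches the level where marginal profit last exceeds marginal noise damage.
That holds through level 1 (344 ≥ 79) but not at 2 (176 < 231).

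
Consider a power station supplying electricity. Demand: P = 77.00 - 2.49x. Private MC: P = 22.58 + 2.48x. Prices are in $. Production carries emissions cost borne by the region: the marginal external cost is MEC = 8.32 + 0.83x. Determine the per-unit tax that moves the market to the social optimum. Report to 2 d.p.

tax = $14.92 per unit

Social marginal cost = private MC + MEC = 30.90 + 3.31x.
Set SMC = demand: 30.90 + 3.31x = 77.00 - 2.49x → x* = 7.9483.
The Pigouvian tax equals MEC at x*: 8.32 + 0.83×7.9483 = 14.9171.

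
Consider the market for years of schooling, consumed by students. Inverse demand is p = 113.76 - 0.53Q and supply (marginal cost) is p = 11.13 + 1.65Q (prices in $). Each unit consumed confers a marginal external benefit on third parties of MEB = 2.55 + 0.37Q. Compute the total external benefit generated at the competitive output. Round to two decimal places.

$530.07

Market equilibrium (private): 11.13 + 1.65Q = 113.76 - 0.53Q → Q_m = 47.0780.
Total external benefit = ∫₀^{Q_m} (2.55 + 0.37Q) dQ = 2.55×47.0780 + ½×0.37×47.0780² = 530.0714.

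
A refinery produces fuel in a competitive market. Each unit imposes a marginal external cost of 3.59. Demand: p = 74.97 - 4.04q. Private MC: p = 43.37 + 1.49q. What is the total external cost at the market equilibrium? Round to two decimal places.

20.51

Market equilibrium (private): 43.37 + 1.49q = 74.97 - 4.04q → q_m = 5.7143.
Total external cost = MEC × q_m = 3.59 × 5.7143 = 20.5143.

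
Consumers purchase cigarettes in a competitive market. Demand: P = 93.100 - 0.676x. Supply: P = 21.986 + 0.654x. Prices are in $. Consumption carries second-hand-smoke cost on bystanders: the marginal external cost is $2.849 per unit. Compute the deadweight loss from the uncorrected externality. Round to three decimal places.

Market equilibrium (private): 21.986 + 0.654x = 93.100 - 0.676x → x_m = 53.4692.
Social marginal benefit = demand − MEC = 90.251 - 0.676x.
Set SMB = MC: 90.251 - 0.676x = 21.986 + 0.654x → x* = 51.3271.
Height of the DWL triangle at x_m is MC(x_m) − SMB(x_m) = MEC(x_m) = 2.8490.
DWL = ½ × 2.1421 × 2.8490 = 3.0514.

DWL = $3.051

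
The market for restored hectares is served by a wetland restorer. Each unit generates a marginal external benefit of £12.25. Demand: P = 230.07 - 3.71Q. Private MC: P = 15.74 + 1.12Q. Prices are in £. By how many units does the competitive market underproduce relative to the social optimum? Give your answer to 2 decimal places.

2.54 units

Market equilibrium (private): 15.74 + 1.12Q = 230.07 - 3.71Q → Q_m = 44.3747.
Social marginal cost = private MC − MEB = 3.49 + 1.12Q.
Set SMC = demand: 3.49 + 1.12Q = 230.07 - 3.71Q → Q* = 46.9110.
Gap = |44.3747 − 46.9110| = 2.5363.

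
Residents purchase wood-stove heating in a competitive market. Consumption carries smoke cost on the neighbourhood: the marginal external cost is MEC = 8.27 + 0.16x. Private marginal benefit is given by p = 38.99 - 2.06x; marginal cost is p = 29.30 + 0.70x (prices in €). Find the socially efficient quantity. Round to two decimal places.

Social marginal benefit = demand − MEC = 30.72 - 2.22x.
Set SMB = MC: 30.72 - 2.22x = 29.30 + 0.70x → x* = 0.4863.

x* = 0.49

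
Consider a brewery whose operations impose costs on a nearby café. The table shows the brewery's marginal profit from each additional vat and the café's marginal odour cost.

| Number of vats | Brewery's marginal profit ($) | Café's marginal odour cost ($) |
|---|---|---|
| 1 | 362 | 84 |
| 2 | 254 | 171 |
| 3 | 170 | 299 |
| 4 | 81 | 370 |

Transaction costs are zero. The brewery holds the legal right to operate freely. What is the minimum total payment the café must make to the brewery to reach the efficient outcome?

$251

Left alone the brewery would choose level 4 (marginal profit stays positive).
Efficient level: k* = 2 (marginal profit ≥ marginal odour cost through 2).
The café must at least cover the brewery's forgone profit from cutting 4→2: 170 + 81 = 251.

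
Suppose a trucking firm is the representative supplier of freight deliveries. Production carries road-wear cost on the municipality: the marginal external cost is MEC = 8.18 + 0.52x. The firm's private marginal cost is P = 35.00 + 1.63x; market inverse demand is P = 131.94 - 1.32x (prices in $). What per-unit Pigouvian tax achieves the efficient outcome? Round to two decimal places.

Social marginal cost = private MC + MEC = 43.18 + 2.15x.
Set SMC = demand: 43.18 + 2.15x = 131.94 - 1.32x → x* = 25.5793.
The Pigouvian tax equals MEC at x*: 8.18 + 0.52×25.5793 = 21.4812.

tax = $21.48 per unit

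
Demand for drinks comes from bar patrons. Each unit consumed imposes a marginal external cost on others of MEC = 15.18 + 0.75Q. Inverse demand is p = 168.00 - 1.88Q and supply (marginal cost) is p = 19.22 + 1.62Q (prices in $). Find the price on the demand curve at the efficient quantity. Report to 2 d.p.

Social marginal benefit = demand − MEC = 152.82 - 2.63Q.
Set SMB = MC: 152.82 - 2.63Q = 19.22 + 1.62Q → Q* = 31.4353.
Consumer price on the demand curve at Q*: 168.00 − 1.88×31.4353 = 108.9016.

P = $108.90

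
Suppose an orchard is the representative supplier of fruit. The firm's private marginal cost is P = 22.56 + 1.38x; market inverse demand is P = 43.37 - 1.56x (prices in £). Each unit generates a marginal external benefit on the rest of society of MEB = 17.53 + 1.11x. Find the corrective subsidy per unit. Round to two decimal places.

Social marginal cost = private MC − MEB = 5.03 + 0.27x.
Set SMC = demand: 5.03 + 0.27x = 43.37 - 1.56x → x* = 20.9508.
The Pigouvian subsidy equals MEB at x*: 17.53 + 1.11×20.9508 = 40.7854.

subsidy = £40.79 per unit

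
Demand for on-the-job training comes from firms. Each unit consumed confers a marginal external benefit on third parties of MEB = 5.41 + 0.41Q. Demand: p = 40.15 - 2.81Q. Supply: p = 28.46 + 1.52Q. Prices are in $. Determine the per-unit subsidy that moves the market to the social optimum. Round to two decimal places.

Social marginal benefit = demand + MEB = 45.56 - 2.40Q.
Set SMB = MC: 45.56 - 2.40Q = 28.46 + 1.52Q → Q* = 4.3622.
The Pigouvian subsidy equals MEB at Q*: 5.41 + 0.41×4.3622 = 7.1985.

subsidy = $7.20 per unit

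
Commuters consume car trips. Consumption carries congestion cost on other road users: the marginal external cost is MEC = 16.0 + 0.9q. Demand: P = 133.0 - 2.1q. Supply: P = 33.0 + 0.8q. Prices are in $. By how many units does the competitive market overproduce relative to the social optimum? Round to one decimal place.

Market equilibrium (private): 33.0 + 0.8q = 133.0 - 2.1q → q_m = 34.4828.
Social marginal benefit = demand − MEC = 117.0 - 3.0q.
Set SMB = MC: 117.0 - 3.0q = 33.0 + 0.8q → q* = 22.1053.
Gap = |34.4828 − 22.1053| = 12.3775.

12.4 units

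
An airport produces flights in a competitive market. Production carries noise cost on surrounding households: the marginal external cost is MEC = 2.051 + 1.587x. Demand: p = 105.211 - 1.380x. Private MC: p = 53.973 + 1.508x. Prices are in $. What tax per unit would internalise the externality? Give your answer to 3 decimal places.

tax = $19.495 per unit

Social marginal cost = private MC + MEC = 56.024 + 3.095x.
Set SMC = demand: 56.024 + 3.095x = 105.211 - 1.380x → x* = 10.9915.
The Pigouvian tax equals MEC at x*: 2.051 + 1.587×10.9915 = 19.4945.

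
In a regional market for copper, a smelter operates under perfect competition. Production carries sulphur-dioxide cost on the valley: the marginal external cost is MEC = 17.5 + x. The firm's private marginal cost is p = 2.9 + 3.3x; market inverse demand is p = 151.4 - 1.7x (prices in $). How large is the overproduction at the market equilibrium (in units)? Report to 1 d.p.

7.9 units

Market equilibrium (private): 2.9 + 3.3x = 151.4 - 1.7x → x_m = 29.7000.
Social marginal cost = private MC + MEC = 20.4 + 4.3x.
Set SMC = demand: 20.4 + 4.3x = 151.4 - 1.7x → x* = 21.8333.
Gap = |29.7000 − 21.8333| = 7.8667.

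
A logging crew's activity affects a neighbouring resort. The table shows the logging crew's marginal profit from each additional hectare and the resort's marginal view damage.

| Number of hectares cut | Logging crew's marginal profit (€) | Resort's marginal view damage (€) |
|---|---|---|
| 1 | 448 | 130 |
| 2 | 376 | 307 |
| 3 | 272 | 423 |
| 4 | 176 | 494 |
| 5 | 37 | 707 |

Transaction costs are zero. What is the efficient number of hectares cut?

Bargaining reaches the level where marginal profit last exceeds marginal view damage.
That holds through level 2 (376 ≥ 307) but not at 3 (272 < 423).

2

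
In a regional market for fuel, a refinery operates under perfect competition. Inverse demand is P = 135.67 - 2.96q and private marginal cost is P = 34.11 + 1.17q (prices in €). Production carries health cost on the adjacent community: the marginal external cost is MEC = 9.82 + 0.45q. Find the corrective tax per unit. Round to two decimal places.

tax = €18.83 per unit

Social marginal cost = private MC + MEC = 43.93 + 1.62q.
Set SMC = demand: 43.93 + 1.62q = 135.67 - 2.96q → q* = 20.0306.
The Pigouvian tax equals MEC at q*: 9.82 + 0.45×20.0306 = 18.8338.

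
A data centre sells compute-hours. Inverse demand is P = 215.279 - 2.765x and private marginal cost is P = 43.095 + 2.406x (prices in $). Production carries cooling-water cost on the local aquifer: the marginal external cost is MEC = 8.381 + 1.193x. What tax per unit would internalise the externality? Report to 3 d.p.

Social marginal cost = private MC + MEC = 51.476 + 3.599x.
Set SMC = demand: 51.476 + 3.599x = 215.279 - 2.765x → x* = 25.7390.
The Pigouvian tax equals MEC at x*: 8.381 + 1.193×25.7390 = 39.0876.

tax = $39.088 per unit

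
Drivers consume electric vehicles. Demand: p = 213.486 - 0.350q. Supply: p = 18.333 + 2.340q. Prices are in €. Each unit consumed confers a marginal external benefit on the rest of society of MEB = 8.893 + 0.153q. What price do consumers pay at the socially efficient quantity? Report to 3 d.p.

Social marginal benefit = demand + MEB = 222.379 - 0.197q.
Set SMB = MC: 222.379 - 0.197q = 18.333 + 2.340q → q* = 80.4281.
Consumer price on the demand curve at q*: 213.486 − 0.350×80.4281 = 185.3362.

P = €185.336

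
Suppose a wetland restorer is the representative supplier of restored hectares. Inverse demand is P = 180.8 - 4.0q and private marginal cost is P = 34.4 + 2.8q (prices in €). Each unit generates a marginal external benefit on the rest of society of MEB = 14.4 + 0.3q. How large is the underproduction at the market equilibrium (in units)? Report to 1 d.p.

Market equilibrium (private): 34.4 + 2.8q = 180.8 - 4.0q → q_m = 21.5294.
Social marginal cost = private MC − MEB = 20.0 + 2.5q.
Set SMC = demand: 20.0 + 2.5q = 180.8 - 4.0q → q* = 24.7385.
Gap = |21.5294 − 24.7385| = 3.2091.

3.2 units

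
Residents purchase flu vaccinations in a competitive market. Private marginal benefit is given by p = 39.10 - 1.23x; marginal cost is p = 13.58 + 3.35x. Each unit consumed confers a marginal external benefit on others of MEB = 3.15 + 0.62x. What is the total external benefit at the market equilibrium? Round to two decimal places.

Market equilibrium (private): 13.58 + 3.35x = 39.10 - 1.23x → x_m = 5.5721.
Total external benefit = ∫₀^{x_m} (3.15 + 0.62x) dx = 3.15×5.5721 + ½×0.62×5.5721² = 27.1771.

27.18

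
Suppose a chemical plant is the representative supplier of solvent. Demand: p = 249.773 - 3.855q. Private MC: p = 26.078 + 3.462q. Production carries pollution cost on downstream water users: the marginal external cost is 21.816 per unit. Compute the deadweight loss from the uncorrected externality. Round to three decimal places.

DWL = 32.523

Market equilibrium (private): 26.078 + 3.462q = 249.773 - 3.855q → q_m = 30.5720.
Social marginal cost = private MC + MEC = 47.894 + 3.462q.
Set SMC = demand: 47.894 + 3.462q = 249.773 - 3.855q → q* = 27.5904.
The loss is the area between SMC and demand from q* to q_m; with linear curves that's a triangle of height MEC(q_m).
DWL = ½ × 2.9816 × 21.8160 = 32.5233.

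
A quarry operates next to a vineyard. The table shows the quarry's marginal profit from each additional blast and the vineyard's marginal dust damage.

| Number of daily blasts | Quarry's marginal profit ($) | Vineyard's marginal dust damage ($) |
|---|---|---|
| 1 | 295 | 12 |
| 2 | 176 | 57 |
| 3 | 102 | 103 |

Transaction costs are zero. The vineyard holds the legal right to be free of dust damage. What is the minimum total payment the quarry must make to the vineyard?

$69

Efficient level: marginal profit ≥ marginal dust damage through level 2, so k* = 2.
With the vineyard holding the right, the quarry must at least compensate total damage at k*: 12 + 57 = 69.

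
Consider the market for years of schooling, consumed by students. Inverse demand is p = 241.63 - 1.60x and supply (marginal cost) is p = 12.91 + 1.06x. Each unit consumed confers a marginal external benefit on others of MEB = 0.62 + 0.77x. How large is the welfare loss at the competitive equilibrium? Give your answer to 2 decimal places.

Market equilibrium (private): 12.91 + 1.06x = 241.63 - 1.60x → x_m = 85.9850.
Social marginal benefit = demand + MEB = 242.25 - 0.83x.
Set SMB = MC: 242.25 - 0.83x = 12.91 + 1.06x → x* = 121.3439.
The loss is the area between SMB and MC from x* to x_m; with linear curves that's a triangle of height MEB(x_m).
DWL = ½ × 35.3589 × 66.8284 = 1181.4894.

DWL = 1181.49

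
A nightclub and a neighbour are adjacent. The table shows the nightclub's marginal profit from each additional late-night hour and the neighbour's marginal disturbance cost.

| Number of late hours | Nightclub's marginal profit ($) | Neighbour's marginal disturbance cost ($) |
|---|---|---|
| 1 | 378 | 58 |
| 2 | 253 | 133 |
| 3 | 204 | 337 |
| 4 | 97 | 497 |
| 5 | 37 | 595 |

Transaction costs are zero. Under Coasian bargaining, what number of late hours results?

Bargaining reaches the level where marginal profit last exceeds marginal disturbance cost.
That holds through level 2 (253 ≥ 133) but not at 3 (204 < 337).

2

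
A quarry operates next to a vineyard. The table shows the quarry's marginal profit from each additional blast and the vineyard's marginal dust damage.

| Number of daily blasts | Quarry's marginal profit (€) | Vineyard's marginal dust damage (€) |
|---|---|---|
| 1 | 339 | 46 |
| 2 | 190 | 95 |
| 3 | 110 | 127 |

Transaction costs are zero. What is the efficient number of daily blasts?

Bargaining reaches the level where marginal profit last exceeds marginal dust damage.
That holds through level 2 (190 ≥ 95) but not at 3 (110 < 127).

2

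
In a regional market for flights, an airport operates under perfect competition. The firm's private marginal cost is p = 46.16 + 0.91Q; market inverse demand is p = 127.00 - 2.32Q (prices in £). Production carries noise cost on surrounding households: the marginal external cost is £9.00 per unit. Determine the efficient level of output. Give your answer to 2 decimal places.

Q* = 22.24

Social marginal cost = private MC + MEC = 55.16 + 0.91Q.
Set SMC = demand: 55.16 + 0.91Q = 127.00 - 2.32Q → Q* = 22.2415.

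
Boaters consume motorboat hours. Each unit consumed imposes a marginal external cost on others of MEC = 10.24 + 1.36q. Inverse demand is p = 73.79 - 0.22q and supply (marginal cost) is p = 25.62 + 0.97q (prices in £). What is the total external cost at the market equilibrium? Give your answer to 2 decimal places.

£1528.72

Market equilibrium (private): 25.62 + 0.97q = 73.79 - 0.22q → q_m = 40.4790.
Total external cost = ∫₀^{q_m} (10.24 + 1.36q) dq = 10.24×40.4790 + ½×1.36×40.4790² = 1528.7186.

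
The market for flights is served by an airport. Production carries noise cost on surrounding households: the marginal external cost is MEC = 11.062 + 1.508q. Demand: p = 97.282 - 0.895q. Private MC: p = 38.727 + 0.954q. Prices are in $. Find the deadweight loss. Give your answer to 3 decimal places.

DWL = $515.276

Market equilibrium (private): 38.727 + 0.954q = 97.282 - 0.895q → q_m = 31.6685.
Social marginal cost = private MC + MEC = 49.789 + 2.462q.
Set SMC = demand: 49.789 + 2.462q = 97.282 - 0.895q → q* = 14.1475.
The welfare-loss triangle has base |q_m − q*| and height MEC(q_m) (the vertical gap between SMC and demand is zero at q* and MEC at q_m).
DWL = ½ × 17.5210 × 58.8181 = 515.2760.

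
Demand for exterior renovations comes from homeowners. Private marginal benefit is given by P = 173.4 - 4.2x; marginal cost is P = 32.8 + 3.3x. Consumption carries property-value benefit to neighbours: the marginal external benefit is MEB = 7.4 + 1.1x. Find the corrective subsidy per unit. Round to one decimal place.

subsidy = 32.8 per unit

Social marginal benefit = demand + MEB = 180.8 - 3.1x.
Set SMB = MC: 180.8 - 3.1x = 32.8 + 3.3x → x* = 23.1250.
The Pigouvian subsidy equals MEB at x*: 7.4 + 1.1×23.1250 = 32.8375.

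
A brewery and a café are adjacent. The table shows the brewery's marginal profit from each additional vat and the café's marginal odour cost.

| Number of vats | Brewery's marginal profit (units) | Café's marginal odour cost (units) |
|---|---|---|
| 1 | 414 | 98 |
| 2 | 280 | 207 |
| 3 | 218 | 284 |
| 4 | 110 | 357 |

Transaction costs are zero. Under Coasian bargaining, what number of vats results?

2

Bargaining reaches the level where marginal profit last exceeds marginal odour cost.
That holds through level 2 (280 ≥ 207) but not at 3 (218 < 284).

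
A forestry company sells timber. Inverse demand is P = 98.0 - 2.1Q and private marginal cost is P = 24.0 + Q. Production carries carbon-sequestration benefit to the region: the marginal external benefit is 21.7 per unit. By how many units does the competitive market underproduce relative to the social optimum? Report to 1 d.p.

7.0 units

Market equilibrium (private): 24.0 + Q = 98.0 - 2.1Q → Q_m = 23.8710.
Social marginal cost = private MC − MEB = 2.3 + Q.
Set SMC = demand: 2.3 + Q = 98.0 - 2.1Q → Q* = 30.8710.
Gap = |23.8710 − 30.8710| = 7.0000.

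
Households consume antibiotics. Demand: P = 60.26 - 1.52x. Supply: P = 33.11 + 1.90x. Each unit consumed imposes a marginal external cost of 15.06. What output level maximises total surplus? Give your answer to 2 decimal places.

x* = 3.54

Social marginal benefit = demand − MEC = 45.20 - 1.52x.
Set SMB = MC: 45.20 - 1.52x = 33.11 + 1.90x → x* = 3.5351.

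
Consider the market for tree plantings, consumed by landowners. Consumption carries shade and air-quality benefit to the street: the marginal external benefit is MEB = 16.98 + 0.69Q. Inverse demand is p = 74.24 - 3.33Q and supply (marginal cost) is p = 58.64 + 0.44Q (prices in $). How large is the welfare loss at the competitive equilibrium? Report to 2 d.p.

Market equilibrium (private): 58.64 + 0.44Q = 74.24 - 3.33Q → Q_m = 4.1379.
Social marginal benefit = demand + MEB = 91.22 - 2.64Q.
Set SMB = MC: 91.22 - 2.64Q = 58.64 + 0.44Q → Q* = 10.5779.
The loss is the area between SMB and MC from Q* to Q_m; with linear curves that's a triangle of height MEB(Q_m).
DWL = ½ × 6.4400 × 19.8352 = 63.8693.

DWL = $63.87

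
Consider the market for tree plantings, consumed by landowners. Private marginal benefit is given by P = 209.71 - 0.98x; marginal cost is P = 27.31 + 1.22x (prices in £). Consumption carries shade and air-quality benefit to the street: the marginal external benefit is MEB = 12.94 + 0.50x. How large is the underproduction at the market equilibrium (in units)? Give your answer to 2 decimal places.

Market equilibrium (private): 27.31 + 1.22x = 209.71 - 0.98x → x_m = 82.9091.
Social marginal benefit = demand + MEB = 222.65 - 0.48x.
Set SMB = MC: 222.65 - 0.48x = 27.31 + 1.22x → x* = 114.9059.
Gap = |82.9091 − 114.9059| = 31.9968.

32.00 units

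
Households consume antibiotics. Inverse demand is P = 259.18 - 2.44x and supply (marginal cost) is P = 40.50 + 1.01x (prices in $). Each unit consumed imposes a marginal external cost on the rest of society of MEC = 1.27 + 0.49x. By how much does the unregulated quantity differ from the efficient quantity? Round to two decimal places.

Market equilibrium (private): 40.50 + 1.01x = 259.18 - 2.44x → x_m = 63.3855.
Social marginal benefit = demand − MEC = 257.91 - 2.93x.
Set SMB = MC: 257.91 - 2.93x = 40.50 + 1.01x → x* = 55.1802.
Gap = |63.3855 − 55.1802| = 8.2053.

8.21 units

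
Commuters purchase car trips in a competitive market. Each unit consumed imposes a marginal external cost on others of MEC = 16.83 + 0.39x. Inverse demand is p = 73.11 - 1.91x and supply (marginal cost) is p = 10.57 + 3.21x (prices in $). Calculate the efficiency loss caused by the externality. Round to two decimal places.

Market equilibrium (private): 10.57 + 3.21x = 73.11 - 1.91x → x_m = 12.2148.
Social marginal benefit = demand − MEC = 56.28 - 2.30x.
Set SMB = MC: 56.28 - 2.30x = 10.57 + 3.21x → x* = 8.2958.
The loss is the area between SMB and MC from x* to x_m; with linear curves that's a triangle of height MEC(x_m).
DWL = ½ × 3.9190 × 21.5938 = 42.3131.

DWL = $42.31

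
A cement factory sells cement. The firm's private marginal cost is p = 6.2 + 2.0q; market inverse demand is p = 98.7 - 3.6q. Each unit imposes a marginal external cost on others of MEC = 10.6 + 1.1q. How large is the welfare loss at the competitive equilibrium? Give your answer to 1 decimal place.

Market equilibrium (private): 6.2 + 2.0q = 98.7 - 3.6q → q_m = 16.5179.
Social marginal cost = private MC + MEC = 16.8 + 3.1q.
Set SMC = demand: 16.8 + 3.1q = 98.7 - 3.6q → q* = 12.2239.
Height of the DWL triangle at q_m is SMC(q_m) − demand(q_m) = MEC(q_m) = 28.7696.
DWL = ½ × 4.2940 × 28.7696 = 61.7683.

DWL = 61.8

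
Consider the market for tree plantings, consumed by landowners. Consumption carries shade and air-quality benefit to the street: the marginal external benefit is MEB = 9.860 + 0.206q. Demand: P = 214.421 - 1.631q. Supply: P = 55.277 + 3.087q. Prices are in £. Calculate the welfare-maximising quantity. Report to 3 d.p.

Social marginal benefit = demand + MEB = 224.281 - 1.425q.
Set SMB = MC: 224.281 - 1.425q = 55.277 + 3.087q → q* = 37.4566.

q* = 37.457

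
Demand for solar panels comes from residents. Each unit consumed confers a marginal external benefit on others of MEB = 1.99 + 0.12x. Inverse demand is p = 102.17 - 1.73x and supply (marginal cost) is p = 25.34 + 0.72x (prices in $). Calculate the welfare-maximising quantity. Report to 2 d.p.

x* = 33.83

Social marginal benefit = demand + MEB = 104.16 - 1.61x.
Set SMB = MC: 104.16 - 1.61x = 25.34 + 0.72x → x* = 33.8283.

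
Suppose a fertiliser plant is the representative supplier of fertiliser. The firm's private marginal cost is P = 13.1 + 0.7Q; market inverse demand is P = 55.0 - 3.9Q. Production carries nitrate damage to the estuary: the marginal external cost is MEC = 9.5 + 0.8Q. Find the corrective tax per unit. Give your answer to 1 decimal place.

Social marginal cost = private MC + MEC = 22.6 + 1.5Q.
Set SMC = demand: 22.6 + 1.5Q = 55.0 - 3.9Q → Q* = 6.0000.
The Pigouvian tax equals MEC at Q*: 9.5 + 0.8×6.0000 = 14.3000.

tax = 14.3 per unit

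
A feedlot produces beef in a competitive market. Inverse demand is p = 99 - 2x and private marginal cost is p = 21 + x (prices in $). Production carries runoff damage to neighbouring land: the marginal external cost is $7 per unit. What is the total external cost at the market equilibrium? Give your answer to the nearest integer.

Market equilibrium (private): 21 + x = 99 - 2x → x_m = 26.0000.
Total external cost = MEC × x_m = 7 × 26.0000 = 182.0000.

$182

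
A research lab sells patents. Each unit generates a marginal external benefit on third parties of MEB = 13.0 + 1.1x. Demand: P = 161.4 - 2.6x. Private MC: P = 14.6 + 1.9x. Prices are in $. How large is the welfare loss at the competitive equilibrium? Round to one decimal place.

Market equilibrium (private): 14.6 + 1.9x = 161.4 - 2.6x → x_m = 32.6222.
Social marginal cost = private MC − MEB = 1.6 + 0.8x.
Set SMC = demand: 1.6 + 0.8x = 161.4 - 2.6x → x* = 47.0000.
The welfare-loss triangle has base |x_m − x*| and height MEB(x_m) (the vertical gap between SMC and demand is zero at x* and MEB at x_m).
DWL = ½ × 14.3778 × 48.8844 = 351.4251.

DWL = $351.4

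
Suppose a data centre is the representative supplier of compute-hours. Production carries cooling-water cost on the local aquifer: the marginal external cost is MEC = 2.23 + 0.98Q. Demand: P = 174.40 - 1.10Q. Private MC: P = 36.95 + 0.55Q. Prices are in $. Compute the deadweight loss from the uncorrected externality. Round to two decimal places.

Market equilibrium (private): 36.95 + 0.55Q = 174.40 - 1.10Q → Q_m = 83.3030.
Social marginal cost = private MC + MEC = 39.18 + 1.53Q.
Set SMC = demand: 39.18 + 1.53Q = 174.40 - 1.10Q → Q* = 51.4144.
The welfare-loss triangle has base |Q_m − Q*| and height MEC(Q_m) (the vertical gap between SMC and demand is zero at Q* and MEC at Q_m).
DWL = ½ × 31.8886 × 83.8670 = 1337.2006.

DWL = $1337.20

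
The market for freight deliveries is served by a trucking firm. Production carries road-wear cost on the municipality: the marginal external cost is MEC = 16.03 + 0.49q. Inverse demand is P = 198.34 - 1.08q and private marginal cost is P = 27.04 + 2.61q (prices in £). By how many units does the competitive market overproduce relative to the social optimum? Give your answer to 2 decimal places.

9.28 units

Market equilibrium (private): 27.04 + 2.61q = 198.34 - 1.08q → q_m = 46.4228.
Social marginal cost = private MC + MEC = 43.07 + 3.10q.
Set SMC = demand: 43.07 + 3.10q = 198.34 - 1.08q → q* = 37.1459.
Gap = |46.4228 − 37.1459| = 9.2769.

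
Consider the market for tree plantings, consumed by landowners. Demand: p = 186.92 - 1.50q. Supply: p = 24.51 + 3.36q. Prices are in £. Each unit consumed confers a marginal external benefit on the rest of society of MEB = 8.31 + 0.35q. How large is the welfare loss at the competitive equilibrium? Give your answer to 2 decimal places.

DWL = £44.37

Market equilibrium (private): 24.51 + 3.36q = 186.92 - 1.50q → q_m = 33.4177.
Social marginal benefit = demand + MEB = 195.23 - 1.15q.
Set SMB = MC: 195.23 - 1.15q = 24.51 + 3.36q → q* = 37.8537.
Between q* and q_m the wedge SMB − MC runs linearly from 0 to MEB(q_m), so the loss is a triangle.
DWL = ½ × 4.4360 × 20.0062 = 44.3738.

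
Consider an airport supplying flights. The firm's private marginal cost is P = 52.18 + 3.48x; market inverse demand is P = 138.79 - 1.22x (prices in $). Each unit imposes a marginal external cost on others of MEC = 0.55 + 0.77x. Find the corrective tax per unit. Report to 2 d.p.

Social marginal cost = private MC + MEC = 52.73 + 4.25x.
Set SMC = demand: 52.73 + 4.25x = 138.79 - 1.22x → x* = 15.7331.
The Pigouvian tax equals MEC at x*: 0.55 + 0.77×15.7331 = 12.6645.

tax = $12.66 per unit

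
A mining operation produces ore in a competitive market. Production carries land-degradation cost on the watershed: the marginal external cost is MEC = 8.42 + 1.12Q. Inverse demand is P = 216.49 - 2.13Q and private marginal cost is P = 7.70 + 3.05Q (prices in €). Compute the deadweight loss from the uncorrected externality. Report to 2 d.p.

Market equilibrium (private): 7.70 + 3.05Q = 216.49 - 2.13Q → Q_m = 40.3069.
Social marginal cost = private MC + MEC = 16.12 + 4.17Q.
Set SMC = demand: 16.12 + 4.17Q = 216.49 - 2.13Q → Q* = 31.8048.
Height of the DWL triangle at Q_m is SMC(Q_m) − demand(Q_m) = MEC(Q_m) = 53.5638.
DWL = ½ × 8.5021 × 53.5638 = 227.7024.

DWL = €227.70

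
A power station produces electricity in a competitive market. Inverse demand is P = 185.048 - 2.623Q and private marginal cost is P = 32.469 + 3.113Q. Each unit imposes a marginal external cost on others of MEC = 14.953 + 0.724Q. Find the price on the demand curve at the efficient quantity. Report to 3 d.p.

P = 129.167

Social marginal cost = private MC + MEC = 47.422 + 3.837Q.
Set SMC = demand: 47.422 + 3.837Q = 185.048 - 2.623Q → Q* = 21.3043.
Consumer price on the demand curve at Q*: 185.048 − 2.623×21.3043 = 129.1668.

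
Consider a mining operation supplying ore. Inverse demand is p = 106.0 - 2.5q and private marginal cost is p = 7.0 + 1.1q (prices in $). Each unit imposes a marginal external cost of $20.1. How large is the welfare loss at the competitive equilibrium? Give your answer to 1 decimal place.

Market equilibrium (private): 7.0 + 1.1q = 106.0 - 2.5q → q_m = 27.5000.
Social marginal cost = private MC + MEC = 27.1 + 1.1q.
Set SMC = demand: 27.1 + 1.1q = 106.0 - 2.5q → q* = 21.9167.
Height of the DWL triangle at q_m is SMC(q_m) − demand(q_m) = MEC(q_m) = 20.1000.
DWL = ½ × 5.5833 × 20.1000 = 56.1122.

DWL = $56.1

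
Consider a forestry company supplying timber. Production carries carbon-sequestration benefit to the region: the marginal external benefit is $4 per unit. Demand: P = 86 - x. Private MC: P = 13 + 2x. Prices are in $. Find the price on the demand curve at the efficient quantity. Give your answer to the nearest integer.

P = $60

Social marginal cost = private MC − MEB = 9 + 2x.
Set SMC = demand: 9 + 2x = 86 - x → x* = 25.6667.
Consumer price on the demand curve at x*: 86 − 1×25.6667 = 60.3333.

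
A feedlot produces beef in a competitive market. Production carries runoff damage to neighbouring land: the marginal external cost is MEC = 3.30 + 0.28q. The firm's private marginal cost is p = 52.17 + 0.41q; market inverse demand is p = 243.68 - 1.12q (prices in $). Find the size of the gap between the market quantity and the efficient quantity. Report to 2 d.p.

Market equilibrium (private): 52.17 + 0.41q = 243.68 - 1.12q → q_m = 125.1699.
Social marginal cost = private MC + MEC = 55.47 + 0.69q.
Set SMC = demand: 55.47 + 0.69q = 243.68 - 1.12q → q* = 103.9834.
Gap = |125.1699 − 103.9834| = 21.1865.

21.19 units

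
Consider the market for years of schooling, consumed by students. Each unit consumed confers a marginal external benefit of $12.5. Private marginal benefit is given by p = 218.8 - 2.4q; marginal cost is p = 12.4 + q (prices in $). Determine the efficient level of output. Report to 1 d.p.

Social marginal benefit = demand + MEB = 231.3 - 2.4q.
Set SMB = MC: 231.3 - 2.4q = 12.4 + q → q* = 64.3824.

q* = 64.4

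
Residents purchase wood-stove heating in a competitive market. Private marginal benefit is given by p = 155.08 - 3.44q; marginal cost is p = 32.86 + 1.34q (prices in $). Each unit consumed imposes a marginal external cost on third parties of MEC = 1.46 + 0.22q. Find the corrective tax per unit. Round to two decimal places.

Social marginal benefit = demand − MEC = 153.62 - 3.66q.
Set SMB = MC: 153.62 - 3.66q = 32.86 + 1.34q → q* = 24.1520.
The Pigouvian tax equals MEC at q*: 1.46 + 0.22×24.1520 = 6.7734.

tax = $6.77 per unit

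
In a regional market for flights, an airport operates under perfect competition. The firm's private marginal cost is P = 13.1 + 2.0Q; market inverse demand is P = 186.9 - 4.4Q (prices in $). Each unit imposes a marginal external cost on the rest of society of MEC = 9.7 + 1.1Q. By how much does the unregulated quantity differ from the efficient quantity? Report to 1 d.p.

5.3 units

Market equilibrium (private): 13.1 + 2.0Q = 186.9 - 4.4Q → Q_m = 27.1563.
Social marginal cost = private MC + MEC = 22.8 + 3.1Q.
Set SMC = demand: 22.8 + 3.1Q = 186.9 - 4.4Q → Q* = 21.8800.
Gap = |27.1563 − 21.8800| = 5.2763.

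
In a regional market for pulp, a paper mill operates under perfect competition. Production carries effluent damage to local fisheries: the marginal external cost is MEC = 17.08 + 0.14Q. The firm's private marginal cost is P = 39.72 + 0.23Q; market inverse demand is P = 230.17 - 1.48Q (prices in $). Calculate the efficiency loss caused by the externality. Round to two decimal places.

Market equilibrium (private): 39.72 + 0.23Q = 230.17 - 1.48Q → Q_m = 111.3743.
Social marginal cost = private MC + MEC = 56.80 + 0.37Q.
Set SMC = demand: 56.80 + 0.37Q = 230.17 - 1.48Q → Q* = 93.7135.
The welfare-loss triangle has base |Q_m − Q*| and height MEC(Q_m) (the vertical gap between SMC and demand is zero at Q* and MEC at Q_m).
DWL = ½ × 17.6608 × 32.6724 = 288.5104.

DWL = $288.51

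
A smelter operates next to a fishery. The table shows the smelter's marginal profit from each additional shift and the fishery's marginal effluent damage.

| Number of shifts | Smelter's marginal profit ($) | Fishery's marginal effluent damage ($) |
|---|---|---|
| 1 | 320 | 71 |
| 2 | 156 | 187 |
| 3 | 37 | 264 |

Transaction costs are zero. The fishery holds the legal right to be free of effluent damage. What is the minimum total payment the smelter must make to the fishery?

$71

Efficient level: marginal profit ≥ marginal effluent damage through level 1, so k* = 1.
With the fishery holding the right, the smelter must at least compensate total damage at k*: 71 = 71.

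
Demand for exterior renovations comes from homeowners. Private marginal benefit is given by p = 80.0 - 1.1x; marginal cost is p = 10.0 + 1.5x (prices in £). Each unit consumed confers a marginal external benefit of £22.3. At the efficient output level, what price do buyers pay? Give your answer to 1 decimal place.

P = £41.0

Social marginal benefit = demand + MEB = 102.3 - 1.1x.
Set SMB = MC: 102.3 - 1.1x = 10.0 + 1.5x → x* = 35.5000.
Consumer price on the demand curve at x*: 80.0 − 1.1×35.5000 = 40.9500.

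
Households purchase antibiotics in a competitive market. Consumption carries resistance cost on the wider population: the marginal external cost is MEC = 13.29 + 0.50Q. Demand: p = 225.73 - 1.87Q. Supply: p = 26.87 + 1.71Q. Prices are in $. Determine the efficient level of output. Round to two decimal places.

Social marginal benefit = demand − MEC = 212.44 - 2.37Q.
Set SMB = MC: 212.44 - 2.37Q = 26.87 + 1.71Q → Q* = 45.4828.

Q* = 45.48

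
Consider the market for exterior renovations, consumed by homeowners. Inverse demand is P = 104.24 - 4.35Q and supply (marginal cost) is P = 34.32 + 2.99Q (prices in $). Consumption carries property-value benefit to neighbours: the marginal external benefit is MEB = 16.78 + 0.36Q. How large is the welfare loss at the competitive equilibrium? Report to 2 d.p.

Market equilibrium (private): 34.32 + 2.99Q = 104.24 - 4.35Q → Q_m = 9.5259.
Social marginal benefit = demand + MEB = 121.02 - 3.99Q.
Set SMB = MC: 121.02 - 3.99Q = 34.32 + 2.99Q → Q* = 12.4212.
Between Q* and Q_m the wedge SMB − MC runs linearly from 0 to MEB(Q_m), so the loss is a triangle.
DWL = ½ × 2.8953 × 20.2093 = 29.2560.

DWL = $29.26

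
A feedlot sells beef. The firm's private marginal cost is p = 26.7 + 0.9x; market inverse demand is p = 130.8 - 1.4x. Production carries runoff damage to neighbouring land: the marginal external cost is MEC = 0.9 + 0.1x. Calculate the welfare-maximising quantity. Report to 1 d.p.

Social marginal cost = private MC + MEC = 27.6 + x.
Set SMC = demand: 27.6 + x = 130.8 - 1.4x → x* = 43.0000.

x* = 43.0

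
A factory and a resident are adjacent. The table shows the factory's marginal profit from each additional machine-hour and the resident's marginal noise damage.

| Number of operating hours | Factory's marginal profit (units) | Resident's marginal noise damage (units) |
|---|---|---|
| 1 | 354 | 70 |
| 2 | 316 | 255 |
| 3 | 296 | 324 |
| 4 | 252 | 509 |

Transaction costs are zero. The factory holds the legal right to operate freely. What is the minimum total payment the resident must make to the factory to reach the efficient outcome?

Left alone the factory would choose level 4 (marginal profit stays positive).
Efficient level: k* = 2 (marginal profit ≥ marginal noise damage through 2).
The resident must at least cover the factory's forgone profit from cutting 4→2: 296 + 252 = 548.

548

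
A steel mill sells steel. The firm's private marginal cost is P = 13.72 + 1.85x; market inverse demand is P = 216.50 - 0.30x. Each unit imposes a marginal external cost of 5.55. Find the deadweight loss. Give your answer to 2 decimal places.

Market equilibrium (private): 13.72 + 1.85x = 216.50 - 0.30x → x_m = 94.3163.
Social marginal cost = private MC + MEC = 19.27 + 1.85x.
Set SMC = demand: 19.27 + 1.85x = 216.50 - 0.30x → x* = 91.7349.
The loss is the area between SMC and demand from x* to x_m; with linear curves that's a triangle of height MEC(x_m).
DWL = ½ × 2.5814 × 5.5500 = 7.1634.

DWL = 7.16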